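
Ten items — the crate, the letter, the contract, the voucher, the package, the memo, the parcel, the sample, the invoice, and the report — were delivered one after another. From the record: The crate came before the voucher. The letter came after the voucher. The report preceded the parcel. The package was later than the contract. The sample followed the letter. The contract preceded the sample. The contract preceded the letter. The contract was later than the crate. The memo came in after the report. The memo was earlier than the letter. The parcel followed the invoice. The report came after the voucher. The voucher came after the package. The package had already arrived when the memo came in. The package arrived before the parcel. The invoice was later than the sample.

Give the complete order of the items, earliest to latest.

The constraints fix every adjacent pair, so only one ordering works:
the crate → the contract → the package → the voucher → the report → the memo → the letter → the sample → the invoice → the parcel.

the crate, the contract, the package, the voucher, the report, the memo, the letter, the sample, the invoice, the parcel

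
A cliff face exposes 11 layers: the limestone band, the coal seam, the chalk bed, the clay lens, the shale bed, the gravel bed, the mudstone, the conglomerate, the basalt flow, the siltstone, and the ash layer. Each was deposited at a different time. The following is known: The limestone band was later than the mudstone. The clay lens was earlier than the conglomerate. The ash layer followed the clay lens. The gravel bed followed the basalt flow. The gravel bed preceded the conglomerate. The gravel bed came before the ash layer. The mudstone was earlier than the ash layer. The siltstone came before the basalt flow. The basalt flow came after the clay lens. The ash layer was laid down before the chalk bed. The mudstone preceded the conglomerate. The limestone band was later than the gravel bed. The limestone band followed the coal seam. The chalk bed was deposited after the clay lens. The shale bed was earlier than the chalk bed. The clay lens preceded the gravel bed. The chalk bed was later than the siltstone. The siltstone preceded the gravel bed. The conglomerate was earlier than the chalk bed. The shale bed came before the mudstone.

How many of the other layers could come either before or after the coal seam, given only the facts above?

Forced after the coal seam: the limestone band.
That leaves the ash layer, the basalt flow, the chalk bed, the clay lens, the conglomerate, the gravel bed, the mudstone, the shale bed, and the siltstone with no forced order relative to the coal seam — 9.

9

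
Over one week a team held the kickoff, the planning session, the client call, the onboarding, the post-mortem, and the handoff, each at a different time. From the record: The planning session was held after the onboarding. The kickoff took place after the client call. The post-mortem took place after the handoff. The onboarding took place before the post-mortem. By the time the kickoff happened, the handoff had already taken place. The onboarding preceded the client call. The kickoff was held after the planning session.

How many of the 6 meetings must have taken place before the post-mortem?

2

Directly stated before the post-mortem: the handoff and the onboarding.
No chain forces the kickoff (or any of the others) ahead of the post-mortem.
That's the handoff and the onboarding — 2 in all.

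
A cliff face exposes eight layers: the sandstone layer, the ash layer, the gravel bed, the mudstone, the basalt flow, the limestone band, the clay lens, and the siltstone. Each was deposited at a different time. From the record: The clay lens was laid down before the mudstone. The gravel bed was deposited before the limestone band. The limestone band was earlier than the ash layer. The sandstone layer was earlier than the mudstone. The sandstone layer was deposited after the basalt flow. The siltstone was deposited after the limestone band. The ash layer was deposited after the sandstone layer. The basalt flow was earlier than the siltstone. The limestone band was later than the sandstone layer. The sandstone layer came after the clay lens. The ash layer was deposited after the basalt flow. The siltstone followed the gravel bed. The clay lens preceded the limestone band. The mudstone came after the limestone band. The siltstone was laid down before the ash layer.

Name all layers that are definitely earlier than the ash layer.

the basalt flow, the clay lens, the gravel bed, the limestone band, the sandstone layer, the siltstone

Directly stated before the ash layer: the basalt flow, the limestone band, the sandstone layer, and the siltstone.
The clay lens reaches the ash layer via the clay lens → the limestone band → the ash layer.
The gravel bed reaches the ash layer via the gravel bed → the siltstone → the ash layer.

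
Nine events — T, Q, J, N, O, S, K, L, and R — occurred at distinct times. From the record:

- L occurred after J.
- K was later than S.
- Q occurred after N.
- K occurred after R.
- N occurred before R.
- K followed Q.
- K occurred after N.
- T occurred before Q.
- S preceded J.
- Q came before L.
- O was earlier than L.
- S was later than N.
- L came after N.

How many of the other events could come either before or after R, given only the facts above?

6

Forced before R: N; forced after R: K.
That leaves J, L, O, Q, S, and T with no forced order relative to R — 6.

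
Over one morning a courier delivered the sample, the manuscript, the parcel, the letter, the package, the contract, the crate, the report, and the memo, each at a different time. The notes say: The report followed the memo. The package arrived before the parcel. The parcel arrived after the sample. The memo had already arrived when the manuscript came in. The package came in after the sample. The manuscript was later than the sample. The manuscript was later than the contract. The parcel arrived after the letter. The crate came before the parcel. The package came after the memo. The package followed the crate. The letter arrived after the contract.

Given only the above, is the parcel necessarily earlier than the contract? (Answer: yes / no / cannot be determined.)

Tracing the constraints gives the contract → the letter → the parcel, so the contract must come before the parcel.
That means the parcel cannot be before the contract.

no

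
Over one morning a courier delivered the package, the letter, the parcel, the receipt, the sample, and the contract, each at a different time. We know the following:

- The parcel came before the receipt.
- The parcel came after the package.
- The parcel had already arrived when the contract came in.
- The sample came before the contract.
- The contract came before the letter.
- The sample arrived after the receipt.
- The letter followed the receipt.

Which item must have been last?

Every other item has a chain of constraints placing it before the letter, so the letter is last.

the letter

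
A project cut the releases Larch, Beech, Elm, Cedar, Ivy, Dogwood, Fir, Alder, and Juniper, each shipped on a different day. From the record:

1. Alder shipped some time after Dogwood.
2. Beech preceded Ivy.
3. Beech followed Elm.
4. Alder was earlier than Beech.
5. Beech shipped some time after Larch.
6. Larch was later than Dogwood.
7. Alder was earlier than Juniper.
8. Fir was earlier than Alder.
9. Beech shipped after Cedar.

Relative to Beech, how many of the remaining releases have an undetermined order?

Forced before Beech: Alder, Cedar, Dogwood, Elm, Fir, and Larch; forced after Beech: Ivy.
That leaves Juniper with no forced order relative to Beech — 1.

1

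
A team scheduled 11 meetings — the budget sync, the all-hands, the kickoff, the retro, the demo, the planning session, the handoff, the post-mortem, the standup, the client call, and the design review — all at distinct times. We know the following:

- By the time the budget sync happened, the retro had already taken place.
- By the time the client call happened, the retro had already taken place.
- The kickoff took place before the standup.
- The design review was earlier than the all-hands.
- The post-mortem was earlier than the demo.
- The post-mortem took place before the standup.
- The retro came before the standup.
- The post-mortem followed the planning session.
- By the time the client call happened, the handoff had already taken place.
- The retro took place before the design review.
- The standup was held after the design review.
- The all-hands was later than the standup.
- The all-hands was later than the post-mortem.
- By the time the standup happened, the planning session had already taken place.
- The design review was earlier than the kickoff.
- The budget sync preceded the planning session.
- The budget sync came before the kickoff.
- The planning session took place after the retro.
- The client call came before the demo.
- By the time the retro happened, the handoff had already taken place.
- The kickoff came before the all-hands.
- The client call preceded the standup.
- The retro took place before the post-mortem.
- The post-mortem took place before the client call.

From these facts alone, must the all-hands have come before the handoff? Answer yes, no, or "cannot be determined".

Tracing the constraints gives the handoff → the client call → the standup → the all-hands, so the handoff must come before the all-hands.
That means the all-hands cannot be before the handoff.

no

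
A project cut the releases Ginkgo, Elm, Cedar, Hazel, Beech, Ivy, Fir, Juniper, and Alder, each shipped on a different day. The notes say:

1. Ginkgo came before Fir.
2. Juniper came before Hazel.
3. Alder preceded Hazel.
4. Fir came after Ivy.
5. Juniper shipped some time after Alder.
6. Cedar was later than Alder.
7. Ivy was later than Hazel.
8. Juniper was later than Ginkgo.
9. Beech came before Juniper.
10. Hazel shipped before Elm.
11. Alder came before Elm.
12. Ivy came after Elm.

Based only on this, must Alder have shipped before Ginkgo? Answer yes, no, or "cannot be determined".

cannot be determined

No chain of stated constraints runs from Alder to Ginkgo, and none runs from Ginkgo to Alder either.
So the relative order of Alder and Ginkgo is not fixed by the given facts.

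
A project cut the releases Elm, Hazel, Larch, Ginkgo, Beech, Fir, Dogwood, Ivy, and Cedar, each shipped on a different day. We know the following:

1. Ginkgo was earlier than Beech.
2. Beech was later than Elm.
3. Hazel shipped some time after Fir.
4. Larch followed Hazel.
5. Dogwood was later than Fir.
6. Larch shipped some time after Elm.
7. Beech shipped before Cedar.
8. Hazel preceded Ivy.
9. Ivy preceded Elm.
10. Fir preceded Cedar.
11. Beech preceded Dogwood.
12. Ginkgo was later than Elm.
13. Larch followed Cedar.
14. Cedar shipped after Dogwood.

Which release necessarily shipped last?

Larch

Every other release has a chain of constraints placing it before Larch, so Larch is last.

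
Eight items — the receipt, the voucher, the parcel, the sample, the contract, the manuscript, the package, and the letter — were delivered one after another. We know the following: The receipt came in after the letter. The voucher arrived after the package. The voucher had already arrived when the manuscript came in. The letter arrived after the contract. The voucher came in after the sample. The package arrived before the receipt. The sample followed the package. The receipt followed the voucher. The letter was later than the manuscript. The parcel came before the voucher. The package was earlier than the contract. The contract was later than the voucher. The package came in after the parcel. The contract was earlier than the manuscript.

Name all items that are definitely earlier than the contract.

Directly stated before the contract: the package and the voucher.
The parcel reaches the contract via the parcel → the package → the contract.
The sample reaches the contract via the sample → the voucher → the contract.
No chain forces the letter (or any of the others) ahead of the contract.

the package, the parcel, the sample, the voucher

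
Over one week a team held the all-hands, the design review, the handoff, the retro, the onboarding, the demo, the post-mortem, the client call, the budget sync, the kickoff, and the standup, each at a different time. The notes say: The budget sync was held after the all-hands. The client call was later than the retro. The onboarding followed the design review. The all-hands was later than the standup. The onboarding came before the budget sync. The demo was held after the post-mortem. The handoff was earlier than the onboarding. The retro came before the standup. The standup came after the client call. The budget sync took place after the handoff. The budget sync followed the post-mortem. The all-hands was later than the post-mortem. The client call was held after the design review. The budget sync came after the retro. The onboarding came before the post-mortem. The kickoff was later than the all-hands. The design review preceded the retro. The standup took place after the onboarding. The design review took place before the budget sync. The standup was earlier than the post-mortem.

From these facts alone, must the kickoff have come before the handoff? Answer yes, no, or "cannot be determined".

Tracing the constraints gives the handoff → the onboarding → the standup → the all-hands → the kickoff, so the handoff must come before the kickoff.
That means the kickoff cannot be before the handoff.

no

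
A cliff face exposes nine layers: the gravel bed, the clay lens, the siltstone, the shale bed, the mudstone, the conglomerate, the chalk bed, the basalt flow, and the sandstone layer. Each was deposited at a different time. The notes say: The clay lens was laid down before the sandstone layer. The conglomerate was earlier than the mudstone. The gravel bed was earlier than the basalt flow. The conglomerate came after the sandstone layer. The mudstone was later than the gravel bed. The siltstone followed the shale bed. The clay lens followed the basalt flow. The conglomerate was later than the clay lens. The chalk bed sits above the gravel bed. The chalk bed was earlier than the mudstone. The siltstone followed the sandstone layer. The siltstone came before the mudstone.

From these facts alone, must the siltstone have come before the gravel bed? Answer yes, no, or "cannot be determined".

no

Tracing the constraints gives the gravel bed → the basalt flow → the clay lens → the sandstone layer → the siltstone, so the gravel bed must come before the siltstone.
That means the siltstone cannot be before the gravel bed.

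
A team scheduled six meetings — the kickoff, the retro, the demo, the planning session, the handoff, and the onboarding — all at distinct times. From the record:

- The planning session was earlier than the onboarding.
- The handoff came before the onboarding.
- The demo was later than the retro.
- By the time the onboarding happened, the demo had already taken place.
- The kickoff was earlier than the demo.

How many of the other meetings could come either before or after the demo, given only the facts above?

Forced before the demo: the kickoff and the retro; forced after the demo: the onboarding.
That leaves the handoff and the planning session with no forced order relative to the demo — 2.

2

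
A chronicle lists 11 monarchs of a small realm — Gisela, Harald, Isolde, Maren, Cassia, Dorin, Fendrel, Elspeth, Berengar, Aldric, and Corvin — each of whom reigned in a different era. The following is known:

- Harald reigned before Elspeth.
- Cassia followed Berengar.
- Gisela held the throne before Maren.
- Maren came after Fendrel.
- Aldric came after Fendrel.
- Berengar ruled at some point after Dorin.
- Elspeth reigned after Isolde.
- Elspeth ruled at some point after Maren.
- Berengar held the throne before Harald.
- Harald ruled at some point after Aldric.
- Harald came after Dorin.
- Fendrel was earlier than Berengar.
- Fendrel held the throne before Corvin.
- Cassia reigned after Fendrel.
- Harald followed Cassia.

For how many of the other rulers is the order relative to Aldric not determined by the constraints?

7

Forced before Aldric: Fendrel; forced after Aldric: Elspeth and Harald.
That leaves Berengar, Cassia, Corvin, Dorin, Gisela, Isolde, and Maren with no forced order relative to Aldric — 7.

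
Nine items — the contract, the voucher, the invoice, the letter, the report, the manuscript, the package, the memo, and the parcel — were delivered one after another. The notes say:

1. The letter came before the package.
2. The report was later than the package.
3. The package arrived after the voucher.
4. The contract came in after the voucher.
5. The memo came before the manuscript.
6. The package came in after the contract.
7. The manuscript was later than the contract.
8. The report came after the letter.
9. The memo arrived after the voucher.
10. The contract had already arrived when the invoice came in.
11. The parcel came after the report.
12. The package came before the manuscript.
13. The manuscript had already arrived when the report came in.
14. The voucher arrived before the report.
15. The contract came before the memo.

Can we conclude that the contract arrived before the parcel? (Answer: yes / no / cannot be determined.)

yes

Chain the constraints: the contract → the package → the report → the parcel. Each link is directly stated, so the contract comes before the parcel.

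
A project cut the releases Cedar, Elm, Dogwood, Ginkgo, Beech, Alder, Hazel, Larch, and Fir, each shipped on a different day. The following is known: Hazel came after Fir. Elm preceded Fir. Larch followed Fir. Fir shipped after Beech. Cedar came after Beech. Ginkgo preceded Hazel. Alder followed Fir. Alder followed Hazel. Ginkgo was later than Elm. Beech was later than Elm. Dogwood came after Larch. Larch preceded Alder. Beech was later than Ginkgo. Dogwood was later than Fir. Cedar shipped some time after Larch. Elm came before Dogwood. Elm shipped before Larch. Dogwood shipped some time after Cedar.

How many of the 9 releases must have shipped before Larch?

4

Directly stated before Larch: Elm and Fir.
Beech reaches Larch via Beech → Fir → Larch.
Ginkgo reaches Larch via Ginkgo → Beech → Fir → Larch.
That's Beech, Elm, Fir, and Ginkgo — 4 in all.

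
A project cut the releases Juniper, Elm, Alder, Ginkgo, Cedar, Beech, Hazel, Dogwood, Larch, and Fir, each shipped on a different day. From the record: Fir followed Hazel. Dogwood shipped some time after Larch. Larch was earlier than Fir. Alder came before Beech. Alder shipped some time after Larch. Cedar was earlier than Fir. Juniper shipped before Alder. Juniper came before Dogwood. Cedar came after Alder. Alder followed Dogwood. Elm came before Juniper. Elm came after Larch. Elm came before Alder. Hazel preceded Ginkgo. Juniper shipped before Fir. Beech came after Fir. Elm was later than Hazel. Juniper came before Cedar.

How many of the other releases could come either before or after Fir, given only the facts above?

Forced before Fir: Alder, Cedar, Dogwood, Elm, Hazel, Juniper, and Larch; forced after Fir: Beech.
That leaves Ginkgo with no forced order relative to Fir — 1.

1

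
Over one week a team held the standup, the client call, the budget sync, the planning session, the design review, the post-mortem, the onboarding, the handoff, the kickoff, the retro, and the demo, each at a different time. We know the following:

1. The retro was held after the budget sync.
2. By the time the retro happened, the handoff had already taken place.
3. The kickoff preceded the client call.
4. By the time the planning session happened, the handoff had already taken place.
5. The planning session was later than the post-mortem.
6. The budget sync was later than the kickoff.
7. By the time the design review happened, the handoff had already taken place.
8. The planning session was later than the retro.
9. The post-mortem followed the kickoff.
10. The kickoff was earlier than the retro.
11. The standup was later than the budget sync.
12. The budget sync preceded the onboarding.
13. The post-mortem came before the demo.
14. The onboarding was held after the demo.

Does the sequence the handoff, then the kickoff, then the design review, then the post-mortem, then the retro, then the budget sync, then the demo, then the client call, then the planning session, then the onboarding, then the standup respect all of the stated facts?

The constraints require the budget sync before the retro, but in the proposed sequence the retro appears ahead of the budget sync. That one violation is enough.

no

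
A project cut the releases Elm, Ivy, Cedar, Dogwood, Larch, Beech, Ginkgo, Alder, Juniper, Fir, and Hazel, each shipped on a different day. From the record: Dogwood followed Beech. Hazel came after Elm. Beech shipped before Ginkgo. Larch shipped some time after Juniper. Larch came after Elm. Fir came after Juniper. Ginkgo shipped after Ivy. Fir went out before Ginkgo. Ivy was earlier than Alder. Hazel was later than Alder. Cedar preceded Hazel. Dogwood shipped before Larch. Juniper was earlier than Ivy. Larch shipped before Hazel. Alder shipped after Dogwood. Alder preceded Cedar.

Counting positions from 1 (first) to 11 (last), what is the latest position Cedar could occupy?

Cedar must come before Hazel — 1 release forced after it.
Everything else can be placed before Cedar in some valid order, so Cedar can sit as late as position 11 − 1 = 10.

10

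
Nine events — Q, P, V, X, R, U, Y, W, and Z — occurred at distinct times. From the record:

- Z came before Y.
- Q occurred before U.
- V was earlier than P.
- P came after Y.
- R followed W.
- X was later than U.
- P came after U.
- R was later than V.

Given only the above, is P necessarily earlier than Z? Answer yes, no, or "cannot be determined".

Tracing the constraints gives Z → Y → P, so Z must come before P.
That means P cannot be before Z.

no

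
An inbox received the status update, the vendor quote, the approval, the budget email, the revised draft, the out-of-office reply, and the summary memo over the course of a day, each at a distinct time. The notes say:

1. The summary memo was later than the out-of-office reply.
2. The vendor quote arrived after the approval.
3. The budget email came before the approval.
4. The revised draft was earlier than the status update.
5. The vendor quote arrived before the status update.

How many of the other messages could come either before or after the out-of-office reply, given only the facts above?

5

Forced after the out-of-office reply: the summary memo.
That leaves the approval, the budget email, the revised draft, the status update, and the vendor quote with no forced order relative to the out-of-office reply — 5.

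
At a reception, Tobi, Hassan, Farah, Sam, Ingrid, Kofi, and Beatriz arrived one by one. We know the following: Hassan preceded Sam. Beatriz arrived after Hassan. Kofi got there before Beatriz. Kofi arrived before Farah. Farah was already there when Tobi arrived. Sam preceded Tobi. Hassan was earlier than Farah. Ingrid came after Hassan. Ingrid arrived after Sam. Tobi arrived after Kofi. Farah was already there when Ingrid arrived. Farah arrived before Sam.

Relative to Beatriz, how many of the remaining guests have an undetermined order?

Forced before Beatriz: Hassan and Kofi.
That leaves Farah, Ingrid, Sam, and Tobi with no forced order relative to Beatriz — 4.

4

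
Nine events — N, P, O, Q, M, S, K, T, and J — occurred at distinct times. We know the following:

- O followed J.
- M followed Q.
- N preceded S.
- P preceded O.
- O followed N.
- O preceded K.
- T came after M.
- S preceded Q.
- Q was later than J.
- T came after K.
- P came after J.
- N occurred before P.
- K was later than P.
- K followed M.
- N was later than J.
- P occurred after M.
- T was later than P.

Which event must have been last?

Every other event has a chain of constraints placing it before T, so T is last.

T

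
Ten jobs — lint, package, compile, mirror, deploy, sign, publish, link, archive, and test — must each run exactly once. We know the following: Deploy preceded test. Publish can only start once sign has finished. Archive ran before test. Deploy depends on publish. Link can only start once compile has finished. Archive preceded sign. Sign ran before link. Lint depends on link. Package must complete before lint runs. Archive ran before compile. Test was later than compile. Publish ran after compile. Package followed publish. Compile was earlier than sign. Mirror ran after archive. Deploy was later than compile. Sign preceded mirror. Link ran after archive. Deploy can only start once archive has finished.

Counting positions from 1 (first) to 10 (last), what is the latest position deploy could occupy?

9

Deploy must come before test — 1 stage forced after it.
Everything else can be placed before deploy in some valid order, so deploy can sit as late as position 10 − 1 = 9.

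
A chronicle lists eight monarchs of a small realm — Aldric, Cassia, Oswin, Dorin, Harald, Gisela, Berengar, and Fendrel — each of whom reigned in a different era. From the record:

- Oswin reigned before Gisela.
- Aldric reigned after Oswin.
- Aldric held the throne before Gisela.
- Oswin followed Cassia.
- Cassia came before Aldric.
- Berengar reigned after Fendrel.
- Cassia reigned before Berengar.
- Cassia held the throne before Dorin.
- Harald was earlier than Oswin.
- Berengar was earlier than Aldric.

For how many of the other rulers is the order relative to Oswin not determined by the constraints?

Forced before Oswin: Cassia and Harald; forced after Oswin: Aldric and Gisela.
That leaves Berengar, Dorin, and Fendrel with no forced order relative to Oswin — 3.

3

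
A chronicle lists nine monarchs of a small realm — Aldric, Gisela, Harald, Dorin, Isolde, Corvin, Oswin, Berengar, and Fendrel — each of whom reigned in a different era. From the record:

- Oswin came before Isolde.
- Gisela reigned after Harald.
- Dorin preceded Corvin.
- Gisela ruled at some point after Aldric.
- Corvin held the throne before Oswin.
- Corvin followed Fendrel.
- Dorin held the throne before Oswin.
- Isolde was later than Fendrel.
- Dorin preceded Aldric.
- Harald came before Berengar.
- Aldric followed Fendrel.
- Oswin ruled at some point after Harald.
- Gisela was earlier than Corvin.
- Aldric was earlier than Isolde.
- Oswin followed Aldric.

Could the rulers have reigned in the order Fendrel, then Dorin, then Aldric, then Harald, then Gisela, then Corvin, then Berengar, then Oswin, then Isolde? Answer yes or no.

yes

Check each stated constraint against the proposed order — e.g. Aldric is ahead of Isolde; Fendrel is ahead of Isolde. Every pair is in the required order; nothing is violated.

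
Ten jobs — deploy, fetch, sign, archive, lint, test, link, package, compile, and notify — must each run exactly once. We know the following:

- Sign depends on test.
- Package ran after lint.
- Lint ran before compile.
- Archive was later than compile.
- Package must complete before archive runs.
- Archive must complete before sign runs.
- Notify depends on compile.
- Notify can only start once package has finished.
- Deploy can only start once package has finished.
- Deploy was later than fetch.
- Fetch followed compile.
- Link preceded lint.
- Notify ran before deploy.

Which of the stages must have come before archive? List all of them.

compile, link, lint, package

Directly stated before archive: compile and package.
Link reaches archive via link → lint → package → archive.
Lint reaches archive via lint → package → archive.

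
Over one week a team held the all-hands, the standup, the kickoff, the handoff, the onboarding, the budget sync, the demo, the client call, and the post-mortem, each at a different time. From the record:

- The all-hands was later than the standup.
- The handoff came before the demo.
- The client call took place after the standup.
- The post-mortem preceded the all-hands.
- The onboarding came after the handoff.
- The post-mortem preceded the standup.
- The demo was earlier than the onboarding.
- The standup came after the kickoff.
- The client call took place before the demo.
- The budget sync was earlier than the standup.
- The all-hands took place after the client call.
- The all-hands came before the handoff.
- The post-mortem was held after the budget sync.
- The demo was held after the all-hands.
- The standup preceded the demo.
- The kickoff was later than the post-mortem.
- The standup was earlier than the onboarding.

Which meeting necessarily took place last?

Every other meeting has a chain of constraints placing it before the onboarding, so the onboarding is last.

the onboarding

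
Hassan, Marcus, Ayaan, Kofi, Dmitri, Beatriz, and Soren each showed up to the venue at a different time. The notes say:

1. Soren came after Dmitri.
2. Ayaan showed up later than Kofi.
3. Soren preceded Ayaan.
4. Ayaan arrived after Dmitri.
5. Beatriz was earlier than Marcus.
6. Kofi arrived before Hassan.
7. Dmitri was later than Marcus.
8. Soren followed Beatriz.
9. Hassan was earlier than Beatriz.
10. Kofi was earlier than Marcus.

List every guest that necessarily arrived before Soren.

Beatriz, Dmitri, Hassan, Kofi, Marcus

Directly stated before Soren: Beatriz and Dmitri.
Hassan reaches Soren via Hassan → Beatriz → Soren.
Kofi reaches Soren via Kofi → Marcus → Dmitri → Soren.
Marcus reaches Soren via Marcus → Dmitri → Soren.
No chain forces Ayaan ahead of Soren.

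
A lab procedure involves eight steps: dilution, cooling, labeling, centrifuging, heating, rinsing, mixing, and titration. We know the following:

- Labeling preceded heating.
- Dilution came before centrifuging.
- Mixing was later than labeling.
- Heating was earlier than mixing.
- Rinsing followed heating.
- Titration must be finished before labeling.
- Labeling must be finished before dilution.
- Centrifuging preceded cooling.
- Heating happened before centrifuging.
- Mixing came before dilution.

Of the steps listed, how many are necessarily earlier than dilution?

Directly stated before dilution: labeling and mixing.
Heating reaches dilution via heating → mixing → dilution.
Titration reaches dilution via titration → labeling → dilution.
No chain forces rinsing (or any of the others) ahead of dilution.
That's heating, labeling, mixing, and titration — 4 in all.

4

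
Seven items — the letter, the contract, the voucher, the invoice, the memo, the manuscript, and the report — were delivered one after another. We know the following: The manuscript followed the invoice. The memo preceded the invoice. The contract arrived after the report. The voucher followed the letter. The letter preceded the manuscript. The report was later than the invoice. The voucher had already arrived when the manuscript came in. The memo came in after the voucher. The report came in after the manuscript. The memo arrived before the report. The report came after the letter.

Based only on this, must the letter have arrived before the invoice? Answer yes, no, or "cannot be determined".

Chain the constraints: the letter → the voucher → the memo → the invoice. Each link is directly stated, so the letter comes before the invoice.

yes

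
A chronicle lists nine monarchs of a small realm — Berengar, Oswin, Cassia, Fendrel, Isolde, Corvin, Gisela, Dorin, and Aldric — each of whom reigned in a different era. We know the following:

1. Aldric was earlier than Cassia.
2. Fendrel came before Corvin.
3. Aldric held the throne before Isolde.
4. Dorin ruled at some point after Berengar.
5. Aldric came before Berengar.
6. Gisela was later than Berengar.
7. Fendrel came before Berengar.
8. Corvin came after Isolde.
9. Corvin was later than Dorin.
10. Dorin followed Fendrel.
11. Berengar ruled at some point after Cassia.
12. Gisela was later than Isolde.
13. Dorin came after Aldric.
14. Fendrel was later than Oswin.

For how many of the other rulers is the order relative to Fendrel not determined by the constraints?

3

Forced before Fendrel: Oswin; forced after Fendrel: Berengar, Corvin, Dorin, and Gisela.
That leaves Aldric, Cassia, and Isolde with no forced order relative to Fendrel — 3.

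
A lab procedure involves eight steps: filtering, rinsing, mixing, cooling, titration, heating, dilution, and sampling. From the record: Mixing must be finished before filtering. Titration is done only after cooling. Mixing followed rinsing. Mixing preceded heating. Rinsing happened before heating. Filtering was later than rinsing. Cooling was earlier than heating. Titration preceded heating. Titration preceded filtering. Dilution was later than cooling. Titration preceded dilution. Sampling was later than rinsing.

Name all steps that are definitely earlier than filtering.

Directly stated before filtering: mixing, rinsing, and titration.
Cooling reaches filtering via cooling → titration → filtering.
No chain forces sampling (or any of the others) ahead of filtering.

cooling, mixing, rinsing, titration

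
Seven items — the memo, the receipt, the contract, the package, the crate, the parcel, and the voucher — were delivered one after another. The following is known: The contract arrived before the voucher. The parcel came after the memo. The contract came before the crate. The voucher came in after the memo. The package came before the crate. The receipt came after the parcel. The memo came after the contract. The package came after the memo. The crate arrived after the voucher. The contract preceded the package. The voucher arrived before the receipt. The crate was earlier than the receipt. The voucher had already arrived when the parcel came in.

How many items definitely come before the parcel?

3

Directly stated before the parcel: the memo and the voucher.
The contract reaches the parcel via the contract → the memo → the parcel.
That's the contract, the memo, and the voucher — 3 in all.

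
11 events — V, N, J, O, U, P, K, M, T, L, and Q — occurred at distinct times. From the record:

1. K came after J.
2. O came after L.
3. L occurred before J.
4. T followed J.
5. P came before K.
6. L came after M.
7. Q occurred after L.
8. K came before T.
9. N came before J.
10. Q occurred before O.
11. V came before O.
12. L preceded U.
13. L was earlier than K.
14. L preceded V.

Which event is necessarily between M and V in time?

L

Tracing the constraints gives M → L → V, so L sits after M and before V.
No other event is forced both after M and before V.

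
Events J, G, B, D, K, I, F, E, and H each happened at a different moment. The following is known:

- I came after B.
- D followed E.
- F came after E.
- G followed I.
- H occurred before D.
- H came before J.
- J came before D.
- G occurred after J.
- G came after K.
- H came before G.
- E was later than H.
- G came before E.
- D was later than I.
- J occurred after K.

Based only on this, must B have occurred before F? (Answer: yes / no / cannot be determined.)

Chain the constraints: B → I → G → E → F. Each link is directly stated, so B comes before F.

yes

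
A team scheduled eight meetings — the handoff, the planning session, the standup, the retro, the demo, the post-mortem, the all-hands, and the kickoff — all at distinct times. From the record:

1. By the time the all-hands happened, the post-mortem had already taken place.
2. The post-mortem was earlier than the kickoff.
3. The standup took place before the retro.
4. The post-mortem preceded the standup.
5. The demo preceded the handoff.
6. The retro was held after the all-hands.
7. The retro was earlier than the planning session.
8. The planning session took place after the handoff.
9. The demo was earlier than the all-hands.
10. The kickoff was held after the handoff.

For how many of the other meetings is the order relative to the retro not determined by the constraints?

2

Forced before the retro: the all-hands, the demo, the post-mortem, and the standup; forced after the retro: the planning session.
That leaves the handoff and the kickoff with no forced order relative to the retro — 2.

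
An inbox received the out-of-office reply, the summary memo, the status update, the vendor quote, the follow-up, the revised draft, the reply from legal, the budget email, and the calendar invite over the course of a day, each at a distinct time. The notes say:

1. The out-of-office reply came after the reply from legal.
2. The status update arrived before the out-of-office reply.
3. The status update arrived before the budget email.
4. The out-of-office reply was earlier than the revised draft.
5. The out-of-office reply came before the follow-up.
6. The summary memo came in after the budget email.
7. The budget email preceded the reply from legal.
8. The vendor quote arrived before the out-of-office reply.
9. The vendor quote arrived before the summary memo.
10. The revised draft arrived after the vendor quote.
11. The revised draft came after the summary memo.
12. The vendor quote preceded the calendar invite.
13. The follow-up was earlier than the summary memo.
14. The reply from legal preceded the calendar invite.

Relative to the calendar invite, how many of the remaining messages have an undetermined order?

Forced before the calendar invite: the budget email, the reply from legal, the status update, and the vendor quote.
That leaves the follow-up, the out-of-office reply, the revised draft, and the summary memo with no forced order relative to the calendar invite — 4.

4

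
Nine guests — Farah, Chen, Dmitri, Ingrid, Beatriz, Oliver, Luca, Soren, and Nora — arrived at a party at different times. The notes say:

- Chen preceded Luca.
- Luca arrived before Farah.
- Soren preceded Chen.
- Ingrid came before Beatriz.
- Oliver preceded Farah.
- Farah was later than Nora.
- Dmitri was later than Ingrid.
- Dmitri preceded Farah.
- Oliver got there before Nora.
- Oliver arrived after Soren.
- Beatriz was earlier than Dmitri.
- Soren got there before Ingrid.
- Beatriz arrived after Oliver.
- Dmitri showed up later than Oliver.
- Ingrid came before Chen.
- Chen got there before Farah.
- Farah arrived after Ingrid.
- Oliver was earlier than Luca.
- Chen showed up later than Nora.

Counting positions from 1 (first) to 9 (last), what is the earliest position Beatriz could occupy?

4

Ingrid, Oliver, and Soren must all come before Beatriz — 3 forced predecessors.
Nothing else is forced ahead of Beatriz, so their earliest slot is position 3 + 1 = 4.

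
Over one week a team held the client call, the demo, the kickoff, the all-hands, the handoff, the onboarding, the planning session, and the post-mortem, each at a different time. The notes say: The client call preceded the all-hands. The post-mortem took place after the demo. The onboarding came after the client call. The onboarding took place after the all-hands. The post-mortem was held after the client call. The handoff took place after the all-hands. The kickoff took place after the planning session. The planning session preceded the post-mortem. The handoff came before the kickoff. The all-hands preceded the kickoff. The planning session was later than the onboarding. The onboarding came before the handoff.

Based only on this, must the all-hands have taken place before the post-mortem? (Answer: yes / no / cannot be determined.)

yes

Chain the constraints: the all-hands → the onboarding → the planning session → the post-mortem. Each link is directly stated, so the all-hands comes before the post-mortem.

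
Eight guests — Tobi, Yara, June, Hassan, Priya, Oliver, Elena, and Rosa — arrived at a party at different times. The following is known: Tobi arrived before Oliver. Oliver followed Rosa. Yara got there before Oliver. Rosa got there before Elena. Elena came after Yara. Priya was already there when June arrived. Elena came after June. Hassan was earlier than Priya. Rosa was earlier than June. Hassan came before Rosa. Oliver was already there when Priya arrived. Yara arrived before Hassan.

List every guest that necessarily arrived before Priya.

Directly stated before Priya: Hassan and Oliver.
Rosa reaches Priya via Rosa → Oliver → Priya.
Tobi reaches Priya via Tobi → Oliver → Priya.
Yara reaches Priya via Yara → Oliver → Priya.

Hassan, Oliver, Rosa, Tobi, Yara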